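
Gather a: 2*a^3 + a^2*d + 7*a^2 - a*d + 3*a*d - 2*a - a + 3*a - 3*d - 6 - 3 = 2*a^3 + a^2*(d + 7) + 2*a*d - 3*d - 9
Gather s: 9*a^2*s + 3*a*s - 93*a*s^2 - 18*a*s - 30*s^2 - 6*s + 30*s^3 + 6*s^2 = 30*s^3 + s^2*(-93*a - 24) + s*(9*a^2 - 15*a - 6)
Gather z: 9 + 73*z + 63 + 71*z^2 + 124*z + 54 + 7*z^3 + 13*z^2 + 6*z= 7*z^3 + 84*z^2 + 203*z + 126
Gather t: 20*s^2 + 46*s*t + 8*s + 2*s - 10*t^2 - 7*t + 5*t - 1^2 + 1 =20*s^2 + 10*s - 10*t^2 + t*(46*s - 2)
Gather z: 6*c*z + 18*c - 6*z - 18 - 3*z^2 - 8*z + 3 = 18*c - 3*z^2 + z*(6*c - 14) - 15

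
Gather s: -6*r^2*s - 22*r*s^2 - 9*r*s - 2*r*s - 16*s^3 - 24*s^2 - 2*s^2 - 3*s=-16*s^3 + s^2*(-22*r - 26) + s*(-6*r^2 - 11*r - 3)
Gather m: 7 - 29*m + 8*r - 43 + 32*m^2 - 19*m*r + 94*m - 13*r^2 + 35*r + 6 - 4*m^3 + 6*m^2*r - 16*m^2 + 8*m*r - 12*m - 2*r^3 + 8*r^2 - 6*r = -4*m^3 + m^2*(6*r + 16) + m*(53 - 11*r) - 2*r^3 - 5*r^2 + 37*r - 30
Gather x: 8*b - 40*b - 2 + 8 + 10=16 - 32*b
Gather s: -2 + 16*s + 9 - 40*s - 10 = -24*s - 3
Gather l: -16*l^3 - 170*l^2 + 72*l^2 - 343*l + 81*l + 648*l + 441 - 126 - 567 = -16*l^3 - 98*l^2 + 386*l - 252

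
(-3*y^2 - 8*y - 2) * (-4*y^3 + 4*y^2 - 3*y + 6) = 12*y^5 + 20*y^4 - 15*y^3 - 2*y^2 - 42*y - 12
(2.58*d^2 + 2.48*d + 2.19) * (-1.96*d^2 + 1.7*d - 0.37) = -5.0568*d^4 - 0.4748*d^3 - 1.031*d^2 + 2.8054*d - 0.8103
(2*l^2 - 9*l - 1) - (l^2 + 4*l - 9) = l^2 - 13*l + 8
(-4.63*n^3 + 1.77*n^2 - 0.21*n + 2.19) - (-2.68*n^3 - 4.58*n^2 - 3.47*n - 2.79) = -1.95*n^3 + 6.35*n^2 + 3.26*n + 4.98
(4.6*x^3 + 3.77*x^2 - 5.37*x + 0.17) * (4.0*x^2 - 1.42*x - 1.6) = 18.4*x^5 + 8.548*x^4 - 34.1934*x^3 + 2.2734*x^2 + 8.3506*x - 0.272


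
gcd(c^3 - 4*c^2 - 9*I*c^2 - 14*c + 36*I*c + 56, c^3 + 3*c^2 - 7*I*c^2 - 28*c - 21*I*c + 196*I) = c^2 + c*(-4 - 7*I) + 28*I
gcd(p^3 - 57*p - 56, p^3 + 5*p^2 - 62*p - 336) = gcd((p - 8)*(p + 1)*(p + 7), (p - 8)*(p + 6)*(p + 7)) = p^2 - p - 56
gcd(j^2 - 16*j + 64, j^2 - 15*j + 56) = j - 8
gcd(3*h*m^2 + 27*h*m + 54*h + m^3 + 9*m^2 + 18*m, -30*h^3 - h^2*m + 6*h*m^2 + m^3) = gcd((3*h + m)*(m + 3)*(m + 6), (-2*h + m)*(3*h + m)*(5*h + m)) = 3*h + m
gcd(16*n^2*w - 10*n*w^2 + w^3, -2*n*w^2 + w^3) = -2*n*w + w^2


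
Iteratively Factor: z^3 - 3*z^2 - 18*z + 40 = (z - 5)*(z^2 + 2*z - 8) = (z - 5)*(z - 2)*(z + 4)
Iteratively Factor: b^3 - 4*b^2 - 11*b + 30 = (b - 5)*(b^2 + b - 6) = (b - 5)*(b + 3)*(b - 2)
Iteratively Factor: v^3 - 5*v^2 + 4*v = (v - 1)*(v^2 - 4*v) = v*(v - 1)*(v - 4)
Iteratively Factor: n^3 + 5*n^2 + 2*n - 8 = (n + 4)*(n^2 + n - 2) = (n - 1)*(n + 4)*(n + 2)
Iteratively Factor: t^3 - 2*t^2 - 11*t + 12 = (t + 3)*(t^2 - 5*t + 4) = (t - 4)*(t + 3)*(t - 1)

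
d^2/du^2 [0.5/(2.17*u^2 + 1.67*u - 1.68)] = (-4.7089*u^2 - 3.6239*u + 0.5*(4.34*u + 1.67)*(8.68*u + 3.34) + 3.6456)/(2.17*u^2 + 1.67*u - 1.68)^3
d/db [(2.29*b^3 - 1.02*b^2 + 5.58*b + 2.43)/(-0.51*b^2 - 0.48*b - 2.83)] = (-1.1679*b^4 - 2.1984*b^3 - 16.1067*b^2 + 8.2518*b - 14.625)/(0.2601*b^4 + 0.4896*b^3 + 3.117*b^2 + 2.7168*b + 8.0089)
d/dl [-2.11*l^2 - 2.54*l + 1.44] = -4.22*l - 2.54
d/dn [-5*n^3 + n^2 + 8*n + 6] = -15*n^2 + 2*n + 8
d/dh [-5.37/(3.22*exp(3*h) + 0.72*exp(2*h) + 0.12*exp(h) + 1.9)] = (51.8742*exp(2*h) + 7.7328*exp(h) + 0.6444)*exp(h)/(3.22*exp(3*h) + 0.72*exp(2*h) + 0.12*exp(h) + 1.9)^2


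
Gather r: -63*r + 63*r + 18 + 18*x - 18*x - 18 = 0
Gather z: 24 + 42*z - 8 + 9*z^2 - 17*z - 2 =9*z^2 + 25*z + 14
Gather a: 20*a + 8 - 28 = 20*a - 20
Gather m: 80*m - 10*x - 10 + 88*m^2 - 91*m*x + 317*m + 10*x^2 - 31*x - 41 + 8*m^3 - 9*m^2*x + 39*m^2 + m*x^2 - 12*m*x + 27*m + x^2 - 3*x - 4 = 8*m^3 + m^2*(127 - 9*x) + m*(x^2 - 103*x + 424) + 11*x^2 - 44*x - 55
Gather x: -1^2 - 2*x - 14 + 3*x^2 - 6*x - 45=3*x^2 - 8*x - 60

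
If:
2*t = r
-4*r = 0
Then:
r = 0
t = 0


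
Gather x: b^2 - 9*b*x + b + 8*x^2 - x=b^2 + b + 8*x^2 + x*(-9*b - 1)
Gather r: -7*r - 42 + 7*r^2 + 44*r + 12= 7*r^2 + 37*r - 30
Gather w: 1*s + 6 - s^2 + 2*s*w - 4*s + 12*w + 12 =-s^2 - 3*s + w*(2*s + 12) + 18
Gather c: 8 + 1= 9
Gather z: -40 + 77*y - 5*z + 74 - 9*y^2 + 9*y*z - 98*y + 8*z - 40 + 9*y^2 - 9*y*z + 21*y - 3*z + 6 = 0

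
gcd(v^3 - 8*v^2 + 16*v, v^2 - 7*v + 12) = v - 4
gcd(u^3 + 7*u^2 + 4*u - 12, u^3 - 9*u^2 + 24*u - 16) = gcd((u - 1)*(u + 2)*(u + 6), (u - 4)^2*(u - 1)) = u - 1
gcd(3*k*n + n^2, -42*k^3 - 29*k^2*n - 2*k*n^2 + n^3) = 3*k + n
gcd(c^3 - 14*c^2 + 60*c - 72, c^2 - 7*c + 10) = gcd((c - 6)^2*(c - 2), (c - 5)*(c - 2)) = c - 2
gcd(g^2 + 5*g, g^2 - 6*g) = g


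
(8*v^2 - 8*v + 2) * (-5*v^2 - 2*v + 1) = -40*v^4 + 24*v^3 + 14*v^2 - 12*v + 2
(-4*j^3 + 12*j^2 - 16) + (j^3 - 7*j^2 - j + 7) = -3*j^3 + 5*j^2 - j - 9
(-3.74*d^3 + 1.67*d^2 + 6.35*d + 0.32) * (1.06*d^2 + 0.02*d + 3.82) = -3.9644*d^5 + 1.6954*d^4 - 7.5224*d^3 + 6.8456*d^2 + 24.2634*d + 1.2224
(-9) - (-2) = -7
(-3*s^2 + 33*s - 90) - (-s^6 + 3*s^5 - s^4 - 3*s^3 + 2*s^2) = s^6 - 3*s^5 + s^4 + 3*s^3 - 5*s^2 + 33*s - 90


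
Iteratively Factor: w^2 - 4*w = (w)*(w - 4)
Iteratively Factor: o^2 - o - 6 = (o - 3)*(o + 2)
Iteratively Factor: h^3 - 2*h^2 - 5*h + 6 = (h - 3)*(h^2 + h - 2) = (h - 3)*(h - 1)*(h + 2)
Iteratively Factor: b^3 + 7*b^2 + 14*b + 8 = (b + 2)*(b^2 + 5*b + 4) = (b + 1)*(b + 2)*(b + 4)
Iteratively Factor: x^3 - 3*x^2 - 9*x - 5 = (x - 5)*(x^2 + 2*x + 1) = (x - 5)*(x + 1)*(x + 1)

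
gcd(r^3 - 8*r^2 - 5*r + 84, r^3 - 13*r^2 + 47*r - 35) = r - 7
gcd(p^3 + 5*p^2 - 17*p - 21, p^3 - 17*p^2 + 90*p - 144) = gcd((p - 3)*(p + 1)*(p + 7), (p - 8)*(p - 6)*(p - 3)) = p - 3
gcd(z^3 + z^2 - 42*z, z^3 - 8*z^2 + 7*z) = z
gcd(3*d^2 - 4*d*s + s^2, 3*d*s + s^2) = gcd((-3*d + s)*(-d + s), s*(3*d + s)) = 1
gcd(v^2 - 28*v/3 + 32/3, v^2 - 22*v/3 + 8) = v - 4/3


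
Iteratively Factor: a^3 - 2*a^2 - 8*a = (a)*(a^2 - 2*a - 8) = a*(a + 2)*(a - 4)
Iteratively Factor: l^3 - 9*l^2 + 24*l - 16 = (l - 4)*(l^2 - 5*l + 4) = (l - 4)*(l - 1)*(l - 4)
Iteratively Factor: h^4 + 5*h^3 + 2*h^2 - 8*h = (h + 2)*(h^3 + 3*h^2 - 4*h) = (h - 1)*(h + 2)*(h^2 + 4*h) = (h - 1)*(h + 2)*(h + 4)*(h)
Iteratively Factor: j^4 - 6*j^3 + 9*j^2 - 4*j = (j - 1)*(j^3 - 5*j^2 + 4*j) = (j - 1)^2*(j^2 - 4*j) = j*(j - 1)^2*(j - 4)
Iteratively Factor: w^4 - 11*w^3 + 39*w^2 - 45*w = (w - 3)*(w^3 - 8*w^2 + 15*w) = (w - 5)*(w - 3)*(w^2 - 3*w) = (w - 5)*(w - 3)^2*(w)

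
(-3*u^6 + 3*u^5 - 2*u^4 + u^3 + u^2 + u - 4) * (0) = 0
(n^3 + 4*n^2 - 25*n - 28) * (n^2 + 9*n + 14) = n^5 + 13*n^4 + 25*n^3 - 197*n^2 - 602*n - 392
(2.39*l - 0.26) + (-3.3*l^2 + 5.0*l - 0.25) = -3.3*l^2 + 7.39*l - 0.51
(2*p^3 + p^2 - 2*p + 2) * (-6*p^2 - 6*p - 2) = -12*p^5 - 18*p^4 + 2*p^3 - 2*p^2 - 8*p - 4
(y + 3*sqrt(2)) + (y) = 2*y + 3*sqrt(2)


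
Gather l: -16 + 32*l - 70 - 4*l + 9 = 28*l - 77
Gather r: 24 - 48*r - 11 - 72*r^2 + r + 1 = -72*r^2 - 47*r + 14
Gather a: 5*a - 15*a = -10*a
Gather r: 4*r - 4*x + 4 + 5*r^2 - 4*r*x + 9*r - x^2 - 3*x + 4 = 5*r^2 + r*(13 - 4*x) - x^2 - 7*x + 8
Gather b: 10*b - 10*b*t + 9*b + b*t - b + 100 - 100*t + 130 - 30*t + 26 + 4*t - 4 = b*(18 - 9*t) - 126*t + 252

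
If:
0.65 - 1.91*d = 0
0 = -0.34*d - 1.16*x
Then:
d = 0.34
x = -0.10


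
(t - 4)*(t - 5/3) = t^2 - 17*t/3 + 20/3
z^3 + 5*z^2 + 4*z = z*(z + 1)*(z + 4)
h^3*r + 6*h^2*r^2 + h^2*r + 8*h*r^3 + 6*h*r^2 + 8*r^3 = (h + 2*r)*(h + 4*r)*(h*r + r)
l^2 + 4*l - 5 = (l - 1)*(l + 5)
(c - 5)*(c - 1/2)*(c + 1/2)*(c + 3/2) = c^4 - 7*c^3/2 - 31*c^2/4 + 7*c/8 + 15/8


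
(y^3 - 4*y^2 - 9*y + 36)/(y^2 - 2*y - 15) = (y^2 - 7*y + 12)/(y - 5)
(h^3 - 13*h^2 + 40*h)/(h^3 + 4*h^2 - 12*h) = (h^2 - 13*h + 40)/(h^2 + 4*h - 12)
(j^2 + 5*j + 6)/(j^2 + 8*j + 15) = (j + 2)/(j + 5)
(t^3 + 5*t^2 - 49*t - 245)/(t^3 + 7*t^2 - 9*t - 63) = (t^2 - 2*t - 35)/(t^2 - 9)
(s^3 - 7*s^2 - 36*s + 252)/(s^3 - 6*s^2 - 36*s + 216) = (s - 7)/(s - 6)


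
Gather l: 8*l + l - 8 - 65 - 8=9*l - 81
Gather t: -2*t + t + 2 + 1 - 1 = 2 - t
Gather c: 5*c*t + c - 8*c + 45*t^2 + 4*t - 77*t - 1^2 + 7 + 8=c*(5*t - 7) + 45*t^2 - 73*t + 14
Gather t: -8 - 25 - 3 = -36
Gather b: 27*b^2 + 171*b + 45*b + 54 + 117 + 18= 27*b^2 + 216*b + 189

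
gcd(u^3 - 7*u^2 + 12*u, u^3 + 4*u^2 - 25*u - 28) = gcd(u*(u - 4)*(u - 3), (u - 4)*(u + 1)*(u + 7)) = u - 4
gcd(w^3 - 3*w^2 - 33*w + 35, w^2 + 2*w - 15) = w + 5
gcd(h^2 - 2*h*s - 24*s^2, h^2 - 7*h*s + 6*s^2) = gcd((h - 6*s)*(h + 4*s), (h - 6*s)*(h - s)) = -h + 6*s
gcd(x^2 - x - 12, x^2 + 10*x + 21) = x + 3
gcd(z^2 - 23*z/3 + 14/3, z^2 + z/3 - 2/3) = z - 2/3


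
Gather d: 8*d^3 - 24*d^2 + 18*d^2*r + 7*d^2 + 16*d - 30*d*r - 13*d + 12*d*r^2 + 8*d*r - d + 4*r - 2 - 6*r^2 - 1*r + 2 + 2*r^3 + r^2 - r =8*d^3 + d^2*(18*r - 17) + d*(12*r^2 - 22*r + 2) + 2*r^3 - 5*r^2 + 2*r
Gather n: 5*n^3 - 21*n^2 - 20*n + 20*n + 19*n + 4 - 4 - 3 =5*n^3 - 21*n^2 + 19*n - 3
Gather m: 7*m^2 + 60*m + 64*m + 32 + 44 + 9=7*m^2 + 124*m + 85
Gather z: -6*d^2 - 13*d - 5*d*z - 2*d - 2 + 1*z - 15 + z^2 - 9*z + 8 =-6*d^2 - 15*d + z^2 + z*(-5*d - 8) - 9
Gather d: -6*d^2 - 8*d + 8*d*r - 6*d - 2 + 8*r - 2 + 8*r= -6*d^2 + d*(8*r - 14) + 16*r - 4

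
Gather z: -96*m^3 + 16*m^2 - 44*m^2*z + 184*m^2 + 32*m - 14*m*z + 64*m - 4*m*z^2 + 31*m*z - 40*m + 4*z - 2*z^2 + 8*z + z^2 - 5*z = -96*m^3 + 200*m^2 + 56*m + z^2*(-4*m - 1) + z*(-44*m^2 + 17*m + 7)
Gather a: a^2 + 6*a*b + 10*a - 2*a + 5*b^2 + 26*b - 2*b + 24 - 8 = a^2 + a*(6*b + 8) + 5*b^2 + 24*b + 16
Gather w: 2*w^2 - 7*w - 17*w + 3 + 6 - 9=2*w^2 - 24*w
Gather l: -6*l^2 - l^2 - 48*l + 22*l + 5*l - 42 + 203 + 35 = -7*l^2 - 21*l + 196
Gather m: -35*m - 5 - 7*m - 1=-42*m - 6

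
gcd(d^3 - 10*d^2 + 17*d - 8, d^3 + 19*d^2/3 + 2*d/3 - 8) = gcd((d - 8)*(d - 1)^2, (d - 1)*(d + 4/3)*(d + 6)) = d - 1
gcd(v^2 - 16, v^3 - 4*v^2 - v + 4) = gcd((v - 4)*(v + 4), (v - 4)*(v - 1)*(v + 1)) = v - 4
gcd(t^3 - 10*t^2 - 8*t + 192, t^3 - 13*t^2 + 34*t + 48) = t^2 - 14*t + 48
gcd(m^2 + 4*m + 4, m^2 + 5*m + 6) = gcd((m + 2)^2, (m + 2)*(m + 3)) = m + 2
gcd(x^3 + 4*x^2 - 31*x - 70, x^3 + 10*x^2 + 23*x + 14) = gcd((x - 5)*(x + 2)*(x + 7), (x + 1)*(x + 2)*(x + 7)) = x^2 + 9*x + 14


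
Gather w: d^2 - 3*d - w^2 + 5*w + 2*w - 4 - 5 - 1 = d^2 - 3*d - w^2 + 7*w - 10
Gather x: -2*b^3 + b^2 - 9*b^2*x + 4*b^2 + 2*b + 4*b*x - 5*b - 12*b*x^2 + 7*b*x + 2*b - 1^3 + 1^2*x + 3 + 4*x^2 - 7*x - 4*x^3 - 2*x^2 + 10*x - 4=-2*b^3 + 5*b^2 - b - 4*x^3 + x^2*(2 - 12*b) + x*(-9*b^2 + 11*b + 4) - 2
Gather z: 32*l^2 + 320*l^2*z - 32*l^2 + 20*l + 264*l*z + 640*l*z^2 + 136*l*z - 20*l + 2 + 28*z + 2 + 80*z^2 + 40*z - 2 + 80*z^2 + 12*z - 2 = z^2*(640*l + 160) + z*(320*l^2 + 400*l + 80)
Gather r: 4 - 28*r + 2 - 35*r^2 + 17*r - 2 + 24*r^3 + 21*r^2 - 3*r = 24*r^3 - 14*r^2 - 14*r + 4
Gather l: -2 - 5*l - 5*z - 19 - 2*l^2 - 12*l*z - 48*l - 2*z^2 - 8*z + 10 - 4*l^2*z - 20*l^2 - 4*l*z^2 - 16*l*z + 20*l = l^2*(-4*z - 22) + l*(-4*z^2 - 28*z - 33) - 2*z^2 - 13*z - 11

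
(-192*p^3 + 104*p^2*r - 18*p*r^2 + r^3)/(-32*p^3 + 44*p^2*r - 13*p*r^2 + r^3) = (6*p - r)/(p - r)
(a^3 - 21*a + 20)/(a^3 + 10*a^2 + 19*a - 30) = (a - 4)/(a + 6)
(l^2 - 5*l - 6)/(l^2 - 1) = (l - 6)/(l - 1)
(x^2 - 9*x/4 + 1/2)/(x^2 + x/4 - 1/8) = 2*(x - 2)/(2*x + 1)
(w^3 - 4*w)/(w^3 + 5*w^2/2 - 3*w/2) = 2*(w^2 - 4)/(2*w^2 + 5*w - 3)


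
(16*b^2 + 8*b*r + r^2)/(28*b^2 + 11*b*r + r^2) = (4*b + r)/(7*b + r)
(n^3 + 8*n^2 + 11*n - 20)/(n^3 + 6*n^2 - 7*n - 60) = (n - 1)/(n - 3)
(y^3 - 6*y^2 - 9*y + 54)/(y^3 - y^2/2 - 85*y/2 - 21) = 2*(-y^3 + 6*y^2 + 9*y - 54)/(-2*y^3 + y^2 + 85*y + 42)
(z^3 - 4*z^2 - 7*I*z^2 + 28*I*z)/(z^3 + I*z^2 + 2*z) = (z^2 - 4*z - 7*I*z + 28*I)/(z^2 + I*z + 2)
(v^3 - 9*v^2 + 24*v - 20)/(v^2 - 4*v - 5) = (v^2 - 4*v + 4)/(v + 1)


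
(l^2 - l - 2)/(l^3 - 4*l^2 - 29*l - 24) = (l - 2)/(l^2 - 5*l - 24)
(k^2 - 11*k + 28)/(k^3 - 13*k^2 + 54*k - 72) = (k - 7)/(k^2 - 9*k + 18)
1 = 1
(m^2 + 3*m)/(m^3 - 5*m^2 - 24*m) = 1/(m - 8)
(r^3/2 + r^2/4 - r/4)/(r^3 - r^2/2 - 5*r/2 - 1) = r*(2*r - 1)/(2*(2*r^2 - 3*r - 2))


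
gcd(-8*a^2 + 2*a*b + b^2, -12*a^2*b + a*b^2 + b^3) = 4*a + b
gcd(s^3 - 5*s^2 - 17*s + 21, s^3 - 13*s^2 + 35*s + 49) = s - 7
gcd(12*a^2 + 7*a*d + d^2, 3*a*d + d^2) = 3*a + d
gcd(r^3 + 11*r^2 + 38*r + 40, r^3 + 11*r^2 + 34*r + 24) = r + 4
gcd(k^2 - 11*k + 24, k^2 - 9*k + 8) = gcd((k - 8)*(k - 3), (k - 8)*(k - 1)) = k - 8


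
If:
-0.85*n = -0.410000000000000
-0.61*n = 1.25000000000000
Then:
No Solution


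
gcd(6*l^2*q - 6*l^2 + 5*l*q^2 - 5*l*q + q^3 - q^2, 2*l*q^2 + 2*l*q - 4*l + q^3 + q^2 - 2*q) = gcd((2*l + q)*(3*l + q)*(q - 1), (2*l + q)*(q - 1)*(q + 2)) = 2*l*q - 2*l + q^2 - q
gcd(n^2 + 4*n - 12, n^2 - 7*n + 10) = n - 2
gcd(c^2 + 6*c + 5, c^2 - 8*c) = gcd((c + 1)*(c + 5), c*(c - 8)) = 1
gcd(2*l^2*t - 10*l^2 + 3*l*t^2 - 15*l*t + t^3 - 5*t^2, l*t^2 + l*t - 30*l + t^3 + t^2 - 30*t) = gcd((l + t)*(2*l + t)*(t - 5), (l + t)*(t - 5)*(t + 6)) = l*t - 5*l + t^2 - 5*t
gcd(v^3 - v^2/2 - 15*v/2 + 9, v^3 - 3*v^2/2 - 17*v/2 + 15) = v^2 + v - 6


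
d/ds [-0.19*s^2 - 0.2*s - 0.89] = -0.38*s - 0.2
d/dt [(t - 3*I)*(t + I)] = 2*t - 2*I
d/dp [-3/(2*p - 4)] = 3/(2*(p - 2)^2)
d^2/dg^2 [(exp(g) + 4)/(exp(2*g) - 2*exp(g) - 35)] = (exp(4*g) + 18*exp(3*g) + 186*exp(2*g) + 506*exp(g) + 945)*exp(g)/(exp(6*g) - 6*exp(5*g) - 93*exp(4*g) + 412*exp(3*g) + 3255*exp(2*g) - 7350*exp(g) - 42875)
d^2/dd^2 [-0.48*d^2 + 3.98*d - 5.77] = -0.960000000000000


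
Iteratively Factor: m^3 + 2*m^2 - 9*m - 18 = (m - 3)*(m^2 + 5*m + 6) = (m - 3)*(m + 3)*(m + 2)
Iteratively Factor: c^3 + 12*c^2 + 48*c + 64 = (c + 4)*(c^2 + 8*c + 16) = (c + 4)^2*(c + 4)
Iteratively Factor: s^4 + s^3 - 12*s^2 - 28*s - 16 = (s + 2)*(s^3 - s^2 - 10*s - 8) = (s - 4)*(s + 2)*(s^2 + 3*s + 2) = (s - 4)*(s + 2)^2*(s + 1)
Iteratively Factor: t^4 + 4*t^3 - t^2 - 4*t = (t)*(t^3 + 4*t^2 - t - 4) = t*(t + 1)*(t^2 + 3*t - 4) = t*(t - 1)*(t + 1)*(t + 4)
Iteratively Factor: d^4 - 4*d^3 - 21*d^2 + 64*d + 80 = (d - 5)*(d^3 + d^2 - 16*d - 16) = (d - 5)*(d - 4)*(d^2 + 5*d + 4) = (d - 5)*(d - 4)*(d + 1)*(d + 4)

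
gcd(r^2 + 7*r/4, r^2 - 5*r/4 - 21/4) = r + 7/4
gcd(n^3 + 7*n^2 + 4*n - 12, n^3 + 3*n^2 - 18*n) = n + 6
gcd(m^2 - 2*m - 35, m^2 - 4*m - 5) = 1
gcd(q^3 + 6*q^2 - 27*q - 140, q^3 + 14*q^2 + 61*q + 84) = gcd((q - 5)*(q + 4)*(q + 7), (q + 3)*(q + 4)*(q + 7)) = q^2 + 11*q + 28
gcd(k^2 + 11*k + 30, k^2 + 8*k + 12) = k + 6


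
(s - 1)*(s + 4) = s^2 + 3*s - 4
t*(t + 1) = t^2 + t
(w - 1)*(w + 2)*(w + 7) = w^3 + 8*w^2 + 5*w - 14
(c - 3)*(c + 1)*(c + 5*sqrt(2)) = c^3 - 2*c^2 + 5*sqrt(2)*c^2 - 10*sqrt(2)*c - 3*c - 15*sqrt(2)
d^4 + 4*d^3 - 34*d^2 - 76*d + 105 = (d - 5)*(d - 1)*(d + 3)*(d + 7)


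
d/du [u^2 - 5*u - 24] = 2*u - 5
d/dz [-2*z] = -2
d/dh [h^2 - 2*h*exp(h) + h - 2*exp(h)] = -2*h*exp(h) + 2*h - 4*exp(h) + 1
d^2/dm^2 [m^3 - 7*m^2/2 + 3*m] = 6*m - 7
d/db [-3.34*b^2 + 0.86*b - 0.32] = 0.86 - 6.68*b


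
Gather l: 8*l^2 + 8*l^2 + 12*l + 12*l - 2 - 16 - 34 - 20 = 16*l^2 + 24*l - 72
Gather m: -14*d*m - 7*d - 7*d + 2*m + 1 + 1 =-14*d + m*(2 - 14*d) + 2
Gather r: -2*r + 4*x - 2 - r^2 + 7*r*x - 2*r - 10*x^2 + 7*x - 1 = -r^2 + r*(7*x - 4) - 10*x^2 + 11*x - 3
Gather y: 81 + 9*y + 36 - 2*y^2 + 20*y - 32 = -2*y^2 + 29*y + 85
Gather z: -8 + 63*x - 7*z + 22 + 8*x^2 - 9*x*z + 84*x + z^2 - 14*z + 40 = 8*x^2 + 147*x + z^2 + z*(-9*x - 21) + 54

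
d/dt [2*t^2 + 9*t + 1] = 4*t + 9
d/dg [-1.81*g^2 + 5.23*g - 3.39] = 5.23 - 3.62*g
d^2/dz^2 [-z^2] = -2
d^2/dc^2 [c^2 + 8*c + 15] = 2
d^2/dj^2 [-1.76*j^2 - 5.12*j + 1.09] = -3.52000000000000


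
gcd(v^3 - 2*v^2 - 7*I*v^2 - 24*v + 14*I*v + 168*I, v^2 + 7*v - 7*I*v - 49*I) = v - 7*I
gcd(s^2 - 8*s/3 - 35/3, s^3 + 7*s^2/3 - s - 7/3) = s + 7/3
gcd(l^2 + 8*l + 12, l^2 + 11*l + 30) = l + 6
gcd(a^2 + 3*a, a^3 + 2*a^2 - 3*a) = a^2 + 3*a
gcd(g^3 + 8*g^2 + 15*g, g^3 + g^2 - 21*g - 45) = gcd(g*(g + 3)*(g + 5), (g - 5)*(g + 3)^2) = g + 3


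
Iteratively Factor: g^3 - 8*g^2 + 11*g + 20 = (g - 5)*(g^2 - 3*g - 4) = (g - 5)*(g - 4)*(g + 1)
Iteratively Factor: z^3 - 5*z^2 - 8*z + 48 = (z + 3)*(z^2 - 8*z + 16) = (z - 4)*(z + 3)*(z - 4)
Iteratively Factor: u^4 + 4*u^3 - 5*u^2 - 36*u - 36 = (u + 2)*(u^3 + 2*u^2 - 9*u - 18) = (u - 3)*(u + 2)*(u^2 + 5*u + 6) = (u - 3)*(u + 2)^2*(u + 3)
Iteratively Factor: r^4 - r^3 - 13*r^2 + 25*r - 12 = (r + 4)*(r^3 - 5*r^2 + 7*r - 3) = (r - 1)*(r + 4)*(r^2 - 4*r + 3) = (r - 1)^2*(r + 4)*(r - 3)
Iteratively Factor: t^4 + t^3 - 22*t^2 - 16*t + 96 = (t - 2)*(t^3 + 3*t^2 - 16*t - 48) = (t - 2)*(t + 4)*(t^2 - t - 12) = (t - 2)*(t + 3)*(t + 4)*(t - 4)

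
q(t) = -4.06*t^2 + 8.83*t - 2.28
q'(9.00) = -64.25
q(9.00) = -251.67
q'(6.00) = -39.89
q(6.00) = -95.46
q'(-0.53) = 13.13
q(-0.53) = -8.10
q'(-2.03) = 25.31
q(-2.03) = -36.94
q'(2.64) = -12.61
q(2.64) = -7.27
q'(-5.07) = 50.00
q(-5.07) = -151.41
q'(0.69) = 3.23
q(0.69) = 1.88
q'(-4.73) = 47.24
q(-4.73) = -134.88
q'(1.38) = -2.38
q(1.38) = 2.17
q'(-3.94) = 40.82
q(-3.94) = -100.10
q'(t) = 8.83 - 8.12*t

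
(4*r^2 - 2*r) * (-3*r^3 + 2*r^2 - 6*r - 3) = -12*r^5 + 14*r^4 - 28*r^3 + 6*r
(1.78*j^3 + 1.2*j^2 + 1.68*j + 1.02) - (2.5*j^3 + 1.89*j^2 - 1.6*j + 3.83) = -0.72*j^3 - 0.69*j^2 + 3.28*j - 2.81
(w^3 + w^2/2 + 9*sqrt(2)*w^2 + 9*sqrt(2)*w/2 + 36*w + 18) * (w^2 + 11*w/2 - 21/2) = w^5 + 6*w^4 + 9*sqrt(2)*w^4 + 113*w^3/4 + 54*sqrt(2)*w^3 - 279*sqrt(2)*w^2/4 + 843*w^2/4 - 279*w - 189*sqrt(2)*w/4 - 189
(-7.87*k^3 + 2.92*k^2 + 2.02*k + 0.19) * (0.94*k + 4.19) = -7.3978*k^4 - 30.2305*k^3 + 14.1336*k^2 + 8.6424*k + 0.7961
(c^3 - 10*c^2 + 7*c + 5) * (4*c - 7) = 4*c^4 - 47*c^3 + 98*c^2 - 29*c - 35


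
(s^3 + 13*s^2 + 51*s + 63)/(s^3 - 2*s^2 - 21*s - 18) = (s^2 + 10*s + 21)/(s^2 - 5*s - 6)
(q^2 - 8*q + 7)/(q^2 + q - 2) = (q - 7)/(q + 2)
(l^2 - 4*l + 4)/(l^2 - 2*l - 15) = (-l^2 + 4*l - 4)/(-l^2 + 2*l + 15)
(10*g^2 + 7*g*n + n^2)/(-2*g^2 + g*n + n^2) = (-5*g - n)/(g - n)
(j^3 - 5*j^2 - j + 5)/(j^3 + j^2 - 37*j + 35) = (j + 1)/(j + 7)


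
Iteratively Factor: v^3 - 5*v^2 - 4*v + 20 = (v + 2)*(v^2 - 7*v + 10) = (v - 5)*(v + 2)*(v - 2)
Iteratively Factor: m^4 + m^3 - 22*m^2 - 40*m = (m - 5)*(m^3 + 6*m^2 + 8*m) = (m - 5)*(m + 4)*(m^2 + 2*m) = m*(m - 5)*(m + 4)*(m + 2)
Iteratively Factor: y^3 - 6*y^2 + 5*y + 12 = (y + 1)*(y^2 - 7*y + 12) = (y - 4)*(y + 1)*(y - 3)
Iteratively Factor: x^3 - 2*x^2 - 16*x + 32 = (x + 4)*(x^2 - 6*x + 8) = (x - 4)*(x + 4)*(x - 2)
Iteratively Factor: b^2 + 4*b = (b + 4)*(b)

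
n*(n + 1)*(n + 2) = n^3 + 3*n^2 + 2*n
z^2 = z^2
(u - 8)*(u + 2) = u^2 - 6*u - 16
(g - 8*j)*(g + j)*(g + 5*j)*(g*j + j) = g^4*j - 2*g^3*j^2 + g^3*j - 43*g^2*j^3 - 2*g^2*j^2 - 40*g*j^4 - 43*g*j^3 - 40*j^4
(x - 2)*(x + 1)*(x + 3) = x^3 + 2*x^2 - 5*x - 6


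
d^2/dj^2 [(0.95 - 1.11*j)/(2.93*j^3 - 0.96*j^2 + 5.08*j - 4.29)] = (-57.175434*j^5 + 116.601108*j^4 - 11.757144*j^3 - 77.334204*j^2 + 71.278074*j - 7.17370400000001)/(25.153757*j^9 - 24.724512*j^8 + 138.93474*j^7 - 197.106543*j^6 + 313.284912*j^5 - 469.30788*j^4 + 418.397383*j^3 - 385.132176*j^2 + 280.478484*j - 78.953589)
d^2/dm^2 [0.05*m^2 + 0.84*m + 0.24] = 0.100000000000000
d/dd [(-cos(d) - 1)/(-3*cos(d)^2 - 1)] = (-3*sin(d)^2 + 6*cos(d) + 2)*sin(d)/(3*cos(d)^2 + 1)^2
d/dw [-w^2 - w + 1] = -2*w - 1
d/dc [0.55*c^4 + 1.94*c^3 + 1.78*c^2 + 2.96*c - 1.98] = 2.2*c^3 + 5.82*c^2 + 3.56*c + 2.96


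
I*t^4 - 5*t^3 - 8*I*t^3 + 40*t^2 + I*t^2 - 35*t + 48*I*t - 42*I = (t - 7)*(t + 2*I)*(t + 3*I)*(I*t - I)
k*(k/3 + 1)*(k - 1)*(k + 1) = k^4/3 + k^3 - k^2/3 - k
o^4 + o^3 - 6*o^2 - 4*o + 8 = (o - 2)*(o - 1)*(o + 2)^2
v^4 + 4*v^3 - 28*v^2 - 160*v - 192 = (v - 6)*(v + 2)*(v + 4)^2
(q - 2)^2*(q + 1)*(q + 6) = q^4 + 3*q^3 - 18*q^2 + 4*q + 24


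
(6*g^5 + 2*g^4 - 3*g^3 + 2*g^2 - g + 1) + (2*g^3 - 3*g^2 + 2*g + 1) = 6*g^5 + 2*g^4 - g^3 - g^2 + g + 2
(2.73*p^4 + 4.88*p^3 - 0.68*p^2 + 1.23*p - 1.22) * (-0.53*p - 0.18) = -1.4469*p^5 - 3.0778*p^4 - 0.518*p^3 - 0.5295*p^2 + 0.4252*p + 0.2196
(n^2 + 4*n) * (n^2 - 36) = n^4 + 4*n^3 - 36*n^2 - 144*n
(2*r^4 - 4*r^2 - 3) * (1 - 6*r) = -12*r^5 + 2*r^4 + 24*r^3 - 4*r^2 + 18*r - 3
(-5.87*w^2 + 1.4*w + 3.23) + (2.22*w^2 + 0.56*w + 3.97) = -3.65*w^2 + 1.96*w + 7.2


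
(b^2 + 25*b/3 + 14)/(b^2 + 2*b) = (b^2 + 25*b/3 + 14)/(b*(b + 2))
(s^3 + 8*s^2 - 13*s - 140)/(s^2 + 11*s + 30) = (s^2 + 3*s - 28)/(s + 6)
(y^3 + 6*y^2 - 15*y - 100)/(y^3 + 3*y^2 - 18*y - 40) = (y + 5)/(y + 2)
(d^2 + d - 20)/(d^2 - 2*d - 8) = (d + 5)/(d + 2)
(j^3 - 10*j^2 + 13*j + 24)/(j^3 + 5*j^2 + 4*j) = (j^2 - 11*j + 24)/(j*(j + 4))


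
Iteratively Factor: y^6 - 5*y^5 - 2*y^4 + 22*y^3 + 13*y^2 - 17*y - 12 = (y - 1)*(y^5 - 4*y^4 - 6*y^3 + 16*y^2 + 29*y + 12) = (y - 4)*(y - 1)*(y^4 - 6*y^2 - 8*y - 3) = (y - 4)*(y - 1)*(y + 1)*(y^3 - y^2 - 5*y - 3) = (y - 4)*(y - 1)*(y + 1)^2*(y^2 - 2*y - 3) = (y - 4)*(y - 3)*(y - 1)*(y + 1)^2*(y + 1)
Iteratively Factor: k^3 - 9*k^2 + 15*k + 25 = (k + 1)*(k^2 - 10*k + 25) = (k - 5)*(k + 1)*(k - 5)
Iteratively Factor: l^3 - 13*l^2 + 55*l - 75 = (l - 5)*(l^2 - 8*l + 15) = (l - 5)^2*(l - 3)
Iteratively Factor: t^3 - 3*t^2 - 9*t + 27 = (t + 3)*(t^2 - 6*t + 9) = (t - 3)*(t + 3)*(t - 3)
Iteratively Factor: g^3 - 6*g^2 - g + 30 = (g + 2)*(g^2 - 8*g + 15) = (g - 5)*(g + 2)*(g - 3)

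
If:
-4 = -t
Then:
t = 4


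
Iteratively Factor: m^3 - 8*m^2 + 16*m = (m - 4)*(m^2 - 4*m) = m*(m - 4)*(m - 4)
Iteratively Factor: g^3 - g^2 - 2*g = (g - 2)*(g^2 + g) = (g - 2)*(g + 1)*(g)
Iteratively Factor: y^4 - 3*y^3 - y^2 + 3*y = (y)*(y^3 - 3*y^2 - y + 3) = y*(y - 3)*(y^2 - 1) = y*(y - 3)*(y + 1)*(y - 1)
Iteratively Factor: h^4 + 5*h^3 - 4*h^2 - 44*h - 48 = (h + 2)*(h^3 + 3*h^2 - 10*h - 24) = (h + 2)^2*(h^2 + h - 12) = (h - 3)*(h + 2)^2*(h + 4)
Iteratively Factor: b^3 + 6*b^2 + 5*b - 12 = (b + 4)*(b^2 + 2*b - 3) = (b - 1)*(b + 4)*(b + 3)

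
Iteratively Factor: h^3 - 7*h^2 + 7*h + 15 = (h + 1)*(h^2 - 8*h + 15) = (h - 3)*(h + 1)*(h - 5)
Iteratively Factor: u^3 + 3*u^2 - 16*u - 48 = (u + 4)*(u^2 - u - 12) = (u + 3)*(u + 4)*(u - 4)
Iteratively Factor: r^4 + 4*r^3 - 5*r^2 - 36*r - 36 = (r - 3)*(r^3 + 7*r^2 + 16*r + 12) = (r - 3)*(r + 2)*(r^2 + 5*r + 6) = (r - 3)*(r + 2)*(r + 3)*(r + 2)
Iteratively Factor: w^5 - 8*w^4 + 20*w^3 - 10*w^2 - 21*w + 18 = (w - 1)*(w^4 - 7*w^3 + 13*w^2 + 3*w - 18) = (w - 3)*(w - 1)*(w^3 - 4*w^2 + w + 6) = (w - 3)^2*(w - 1)*(w^2 - w - 2) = (w - 3)^2*(w - 2)*(w - 1)*(w + 1)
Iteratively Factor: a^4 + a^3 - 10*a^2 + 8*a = (a - 2)*(a^3 + 3*a^2 - 4*a) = (a - 2)*(a + 4)*(a^2 - a) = a*(a - 2)*(a + 4)*(a - 1)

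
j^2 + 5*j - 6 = (j - 1)*(j + 6)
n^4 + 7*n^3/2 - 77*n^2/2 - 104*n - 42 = (n - 6)*(n + 1/2)*(n + 2)*(n + 7)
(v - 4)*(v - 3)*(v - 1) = v^3 - 8*v^2 + 19*v - 12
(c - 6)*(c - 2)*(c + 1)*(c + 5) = c^4 - 2*c^3 - 31*c^2 + 32*c + 60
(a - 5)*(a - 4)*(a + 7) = a^3 - 2*a^2 - 43*a + 140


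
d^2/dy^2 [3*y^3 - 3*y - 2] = 18*y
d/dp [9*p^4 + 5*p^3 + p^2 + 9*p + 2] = 36*p^3 + 15*p^2 + 2*p + 9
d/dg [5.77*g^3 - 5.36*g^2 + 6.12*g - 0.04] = 17.31*g^2 - 10.72*g + 6.12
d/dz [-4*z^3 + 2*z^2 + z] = -12*z^2 + 4*z + 1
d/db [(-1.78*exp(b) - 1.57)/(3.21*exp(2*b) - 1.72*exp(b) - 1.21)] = (5.7138*exp(2*b) + 10.0794*exp(b) - 0.5466)*exp(b)/(10.3041*exp(4*b) - 11.0424*exp(3*b) - 4.8098*exp(2*b) + 4.1624*exp(b) + 1.4641)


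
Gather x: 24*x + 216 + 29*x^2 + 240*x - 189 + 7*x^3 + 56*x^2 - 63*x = 7*x^3 + 85*x^2 + 201*x + 27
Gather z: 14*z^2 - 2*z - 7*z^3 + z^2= -7*z^3 + 15*z^2 - 2*z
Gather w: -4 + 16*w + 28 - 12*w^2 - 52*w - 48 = -12*w^2 - 36*w - 24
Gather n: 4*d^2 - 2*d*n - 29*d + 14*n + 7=4*d^2 - 29*d + n*(14 - 2*d) + 7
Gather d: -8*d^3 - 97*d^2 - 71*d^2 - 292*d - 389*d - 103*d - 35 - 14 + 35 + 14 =-8*d^3 - 168*d^2 - 784*d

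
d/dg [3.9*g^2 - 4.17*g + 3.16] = 7.8*g - 4.17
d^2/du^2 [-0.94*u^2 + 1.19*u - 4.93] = -1.88000000000000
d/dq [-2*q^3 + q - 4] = 1 - 6*q^2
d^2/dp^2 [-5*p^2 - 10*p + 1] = -10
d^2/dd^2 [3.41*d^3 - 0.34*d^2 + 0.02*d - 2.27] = 20.46*d - 0.68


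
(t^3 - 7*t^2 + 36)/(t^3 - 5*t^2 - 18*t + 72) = (t + 2)/(t + 4)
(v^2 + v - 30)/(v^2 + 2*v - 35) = (v + 6)/(v + 7)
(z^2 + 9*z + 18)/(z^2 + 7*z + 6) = (z + 3)/(z + 1)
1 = 1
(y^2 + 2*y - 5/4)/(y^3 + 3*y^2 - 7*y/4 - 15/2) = (2*y - 1)/(2*y^2 + y - 6)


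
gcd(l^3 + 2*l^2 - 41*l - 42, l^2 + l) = l + 1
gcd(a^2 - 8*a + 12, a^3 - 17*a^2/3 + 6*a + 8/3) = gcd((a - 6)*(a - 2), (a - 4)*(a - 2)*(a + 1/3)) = a - 2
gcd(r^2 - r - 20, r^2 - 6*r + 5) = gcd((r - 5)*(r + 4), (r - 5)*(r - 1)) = r - 5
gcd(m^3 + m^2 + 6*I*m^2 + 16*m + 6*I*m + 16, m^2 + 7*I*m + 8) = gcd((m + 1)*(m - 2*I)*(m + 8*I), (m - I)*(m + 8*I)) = m + 8*I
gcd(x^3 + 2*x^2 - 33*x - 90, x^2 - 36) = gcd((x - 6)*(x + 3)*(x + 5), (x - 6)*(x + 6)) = x - 6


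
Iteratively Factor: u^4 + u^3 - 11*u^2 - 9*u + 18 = (u + 3)*(u^3 - 2*u^2 - 5*u + 6) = (u + 2)*(u + 3)*(u^2 - 4*u + 3) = (u - 3)*(u + 2)*(u + 3)*(u - 1)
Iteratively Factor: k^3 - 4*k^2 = (k)*(k^2 - 4*k) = k^2*(k - 4)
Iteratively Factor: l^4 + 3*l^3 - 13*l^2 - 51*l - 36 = (l - 4)*(l^3 + 7*l^2 + 15*l + 9) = (l - 4)*(l + 3)*(l^2 + 4*l + 3) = (l - 4)*(l + 3)^2*(l + 1)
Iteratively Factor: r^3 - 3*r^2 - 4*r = (r - 4)*(r^2 + r) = r*(r - 4)*(r + 1)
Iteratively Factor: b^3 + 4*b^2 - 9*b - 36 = (b + 4)*(b^2 - 9) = (b - 3)*(b + 4)*(b + 3)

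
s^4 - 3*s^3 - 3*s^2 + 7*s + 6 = (s - 3)*(s - 2)*(s + 1)^2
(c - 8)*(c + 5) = c^2 - 3*c - 40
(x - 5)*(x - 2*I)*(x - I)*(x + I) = x^4 - 5*x^3 - 2*I*x^3 + x^2 + 10*I*x^2 - 5*x - 2*I*x + 10*I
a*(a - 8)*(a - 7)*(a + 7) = a^4 - 8*a^3 - 49*a^2 + 392*a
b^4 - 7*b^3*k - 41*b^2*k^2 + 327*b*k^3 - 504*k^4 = (b - 8*k)*(b - 3*k)^2*(b + 7*k)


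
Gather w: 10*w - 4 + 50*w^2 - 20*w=50*w^2 - 10*w - 4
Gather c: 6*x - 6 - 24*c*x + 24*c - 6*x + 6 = c*(24 - 24*x)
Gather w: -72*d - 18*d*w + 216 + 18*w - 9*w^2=-72*d - 9*w^2 + w*(18 - 18*d) + 216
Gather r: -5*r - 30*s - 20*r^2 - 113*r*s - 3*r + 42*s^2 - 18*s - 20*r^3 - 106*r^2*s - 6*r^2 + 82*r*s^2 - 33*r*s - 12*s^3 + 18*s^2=-20*r^3 + r^2*(-106*s - 26) + r*(82*s^2 - 146*s - 8) - 12*s^3 + 60*s^2 - 48*s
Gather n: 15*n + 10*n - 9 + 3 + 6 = 25*n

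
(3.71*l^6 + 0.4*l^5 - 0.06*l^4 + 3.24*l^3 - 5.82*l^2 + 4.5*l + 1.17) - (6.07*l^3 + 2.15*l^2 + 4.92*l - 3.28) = 3.71*l^6 + 0.4*l^5 - 0.06*l^4 - 2.83*l^3 - 7.97*l^2 - 0.42*l + 4.45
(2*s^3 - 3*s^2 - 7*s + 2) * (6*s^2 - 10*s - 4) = 12*s^5 - 38*s^4 - 20*s^3 + 94*s^2 + 8*s - 8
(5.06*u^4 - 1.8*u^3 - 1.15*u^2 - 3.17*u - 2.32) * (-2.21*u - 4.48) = -11.1826*u^5 - 18.6908*u^4 + 10.6055*u^3 + 12.1577*u^2 + 19.3288*u + 10.3936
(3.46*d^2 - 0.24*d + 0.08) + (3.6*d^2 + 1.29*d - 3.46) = 7.06*d^2 + 1.05*d - 3.38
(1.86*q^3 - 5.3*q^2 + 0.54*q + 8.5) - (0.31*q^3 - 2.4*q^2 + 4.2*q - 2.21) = 1.55*q^3 - 2.9*q^2 - 3.66*q + 10.71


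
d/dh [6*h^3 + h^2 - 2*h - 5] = 18*h^2 + 2*h - 2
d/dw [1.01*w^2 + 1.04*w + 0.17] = 2.02*w + 1.04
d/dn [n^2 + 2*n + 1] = 2*n + 2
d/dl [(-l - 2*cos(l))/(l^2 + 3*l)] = (l*(l + 3)*(2*sin(l) - 1) + (l + 2*cos(l))*(2*l + 3))/(l^2*(l + 3)^2)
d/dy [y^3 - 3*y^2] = 3*y*(y - 2)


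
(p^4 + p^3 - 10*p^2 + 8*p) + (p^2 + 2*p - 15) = p^4 + p^3 - 9*p^2 + 10*p - 15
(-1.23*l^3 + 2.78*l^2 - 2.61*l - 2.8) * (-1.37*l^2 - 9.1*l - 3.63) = 1.6851*l^5 + 7.3844*l^4 - 17.2574*l^3 + 17.4956*l^2 + 34.9543*l + 10.164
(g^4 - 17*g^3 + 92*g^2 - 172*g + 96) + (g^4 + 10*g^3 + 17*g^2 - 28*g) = 2*g^4 - 7*g^3 + 109*g^2 - 200*g + 96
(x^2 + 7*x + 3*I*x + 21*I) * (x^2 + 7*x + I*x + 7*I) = x^4 + 14*x^3 + 4*I*x^3 + 46*x^2 + 56*I*x^2 - 42*x + 196*I*x - 147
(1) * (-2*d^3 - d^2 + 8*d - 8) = -2*d^3 - d^2 + 8*d - 8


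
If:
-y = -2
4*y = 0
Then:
No Solution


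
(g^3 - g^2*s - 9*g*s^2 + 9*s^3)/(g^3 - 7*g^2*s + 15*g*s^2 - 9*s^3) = (-g - 3*s)/(-g + 3*s)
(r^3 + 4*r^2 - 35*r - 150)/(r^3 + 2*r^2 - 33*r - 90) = (r + 5)/(r + 3)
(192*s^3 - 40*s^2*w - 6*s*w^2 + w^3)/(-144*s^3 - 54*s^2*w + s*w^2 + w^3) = (-4*s + w)/(3*s + w)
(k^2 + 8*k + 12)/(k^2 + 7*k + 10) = (k + 6)/(k + 5)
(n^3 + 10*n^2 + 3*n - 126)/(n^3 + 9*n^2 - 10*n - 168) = (n - 3)/(n - 4)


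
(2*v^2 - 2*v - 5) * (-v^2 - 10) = -2*v^4 + 2*v^3 - 15*v^2 + 20*v + 50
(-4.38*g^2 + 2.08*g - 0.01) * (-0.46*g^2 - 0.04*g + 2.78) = 2.0148*g^4 - 0.7816*g^3 - 12.255*g^2 + 5.7828*g - 0.0278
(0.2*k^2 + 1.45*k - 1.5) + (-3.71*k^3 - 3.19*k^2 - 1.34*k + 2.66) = -3.71*k^3 - 2.99*k^2 + 0.11*k + 1.16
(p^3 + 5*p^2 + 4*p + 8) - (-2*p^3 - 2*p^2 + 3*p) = 3*p^3 + 7*p^2 + p + 8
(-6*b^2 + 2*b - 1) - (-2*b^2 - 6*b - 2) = -4*b^2 + 8*b + 1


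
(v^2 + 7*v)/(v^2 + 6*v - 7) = v/(v - 1)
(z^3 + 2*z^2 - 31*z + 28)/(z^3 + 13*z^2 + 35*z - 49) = (z - 4)/(z + 7)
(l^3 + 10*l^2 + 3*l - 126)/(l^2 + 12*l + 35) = (l^2 + 3*l - 18)/(l + 5)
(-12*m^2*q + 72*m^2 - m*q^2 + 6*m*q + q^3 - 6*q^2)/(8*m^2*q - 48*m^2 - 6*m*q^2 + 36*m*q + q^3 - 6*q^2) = (3*m + q)/(-2*m + q)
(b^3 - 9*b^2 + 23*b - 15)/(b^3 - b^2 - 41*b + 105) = (b - 1)/(b + 7)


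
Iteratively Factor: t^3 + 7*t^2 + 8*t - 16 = (t + 4)*(t^2 + 3*t - 4) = (t + 4)^2*(t - 1)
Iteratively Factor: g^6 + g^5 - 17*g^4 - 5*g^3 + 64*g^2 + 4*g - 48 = (g - 3)*(g^5 + 4*g^4 - 5*g^3 - 20*g^2 + 4*g + 16) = (g - 3)*(g - 2)*(g^4 + 6*g^3 + 7*g^2 - 6*g - 8) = (g - 3)*(g - 2)*(g + 4)*(g^3 + 2*g^2 - g - 2) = (g - 3)*(g - 2)*(g + 1)*(g + 4)*(g^2 + g - 2) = (g - 3)*(g - 2)*(g + 1)*(g + 2)*(g + 4)*(g - 1)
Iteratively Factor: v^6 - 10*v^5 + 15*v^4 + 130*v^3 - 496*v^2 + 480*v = (v)*(v^5 - 10*v^4 + 15*v^3 + 130*v^2 - 496*v + 480) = v*(v - 2)*(v^4 - 8*v^3 - v^2 + 128*v - 240) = v*(v - 4)*(v - 2)*(v^3 - 4*v^2 - 17*v + 60) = v*(v - 4)*(v - 2)*(v + 4)*(v^2 - 8*v + 15) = v*(v - 4)*(v - 3)*(v - 2)*(v + 4)*(v - 5)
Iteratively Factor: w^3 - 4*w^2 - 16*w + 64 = (w + 4)*(w^2 - 8*w + 16) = (w - 4)*(w + 4)*(w - 4)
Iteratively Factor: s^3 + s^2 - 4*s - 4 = (s + 1)*(s^2 - 4) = (s - 2)*(s + 1)*(s + 2)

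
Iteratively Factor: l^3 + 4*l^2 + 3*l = (l + 3)*(l^2 + l) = l*(l + 3)*(l + 1)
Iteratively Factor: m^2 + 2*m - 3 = (m + 3)*(m - 1)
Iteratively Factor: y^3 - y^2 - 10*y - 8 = (y + 2)*(y^2 - 3*y - 4) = (y + 1)*(y + 2)*(y - 4)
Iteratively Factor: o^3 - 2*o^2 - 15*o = (o)*(o^2 - 2*o - 15) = o*(o - 5)*(o + 3)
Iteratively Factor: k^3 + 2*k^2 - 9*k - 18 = (k - 3)*(k^2 + 5*k + 6) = (k - 3)*(k + 3)*(k + 2)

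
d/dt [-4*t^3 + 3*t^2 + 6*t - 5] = -12*t^2 + 6*t + 6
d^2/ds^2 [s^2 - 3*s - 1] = 2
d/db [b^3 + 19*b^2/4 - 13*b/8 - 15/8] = 3*b^2 + 19*b/2 - 13/8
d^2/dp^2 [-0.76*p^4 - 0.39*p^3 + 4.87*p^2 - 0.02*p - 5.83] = -9.12*p^2 - 2.34*p + 9.74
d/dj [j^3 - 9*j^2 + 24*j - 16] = 3*j^2 - 18*j + 24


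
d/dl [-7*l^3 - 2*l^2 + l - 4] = -21*l^2 - 4*l + 1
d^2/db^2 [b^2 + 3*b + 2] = 2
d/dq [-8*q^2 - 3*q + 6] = -16*q - 3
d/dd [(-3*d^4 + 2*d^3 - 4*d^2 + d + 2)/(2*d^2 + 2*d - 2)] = (-6*d^5 - 7*d^4 + 16*d^3 - 11*d^2 + 4*d - 3)/(2*(d^4 + 2*d^3 - d^2 - 2*d + 1))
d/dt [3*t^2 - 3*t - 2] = 6*t - 3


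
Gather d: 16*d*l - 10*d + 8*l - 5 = d*(16*l - 10) + 8*l - 5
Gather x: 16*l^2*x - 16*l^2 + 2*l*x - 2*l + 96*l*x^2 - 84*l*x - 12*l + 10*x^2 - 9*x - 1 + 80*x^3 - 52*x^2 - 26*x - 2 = -16*l^2 - 14*l + 80*x^3 + x^2*(96*l - 42) + x*(16*l^2 - 82*l - 35) - 3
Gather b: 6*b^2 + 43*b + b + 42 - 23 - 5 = 6*b^2 + 44*b + 14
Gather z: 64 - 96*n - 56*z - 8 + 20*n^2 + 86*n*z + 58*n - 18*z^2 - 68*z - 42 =20*n^2 - 38*n - 18*z^2 + z*(86*n - 124) + 14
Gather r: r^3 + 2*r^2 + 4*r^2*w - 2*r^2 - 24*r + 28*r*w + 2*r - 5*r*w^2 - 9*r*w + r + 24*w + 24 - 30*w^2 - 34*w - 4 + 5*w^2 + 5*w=r^3 + 4*r^2*w + r*(-5*w^2 + 19*w - 21) - 25*w^2 - 5*w + 20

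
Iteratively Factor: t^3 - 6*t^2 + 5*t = (t - 1)*(t^2 - 5*t) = (t - 5)*(t - 1)*(t)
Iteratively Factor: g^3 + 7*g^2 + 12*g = (g + 3)*(g^2 + 4*g) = g*(g + 3)*(g + 4)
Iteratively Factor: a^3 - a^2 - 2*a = (a + 1)*(a^2 - 2*a) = (a - 2)*(a + 1)*(a)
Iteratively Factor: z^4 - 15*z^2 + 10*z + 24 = (z - 3)*(z^3 + 3*z^2 - 6*z - 8) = (z - 3)*(z + 4)*(z^2 - z - 2) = (z - 3)*(z - 2)*(z + 4)*(z + 1)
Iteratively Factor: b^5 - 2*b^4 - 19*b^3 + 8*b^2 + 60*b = (b - 5)*(b^4 + 3*b^3 - 4*b^2 - 12*b) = b*(b - 5)*(b^3 + 3*b^2 - 4*b - 12) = b*(b - 5)*(b + 3)*(b^2 - 4) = b*(b - 5)*(b + 2)*(b + 3)*(b - 2)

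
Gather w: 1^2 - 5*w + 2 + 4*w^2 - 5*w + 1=4*w^2 - 10*w + 4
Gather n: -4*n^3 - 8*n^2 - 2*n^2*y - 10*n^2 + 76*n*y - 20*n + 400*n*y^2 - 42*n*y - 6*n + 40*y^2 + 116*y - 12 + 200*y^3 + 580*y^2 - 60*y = -4*n^3 + n^2*(-2*y - 18) + n*(400*y^2 + 34*y - 26) + 200*y^3 + 620*y^2 + 56*y - 12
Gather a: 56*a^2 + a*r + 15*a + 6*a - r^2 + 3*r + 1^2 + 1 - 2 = 56*a^2 + a*(r + 21) - r^2 + 3*r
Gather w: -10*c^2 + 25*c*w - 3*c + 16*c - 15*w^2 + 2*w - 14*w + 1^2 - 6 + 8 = -10*c^2 + 13*c - 15*w^2 + w*(25*c - 12) + 3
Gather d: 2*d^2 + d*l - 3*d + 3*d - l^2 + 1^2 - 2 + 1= 2*d^2 + d*l - l^2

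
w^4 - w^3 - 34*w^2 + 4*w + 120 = (w - 6)*(w - 2)*(w + 2)*(w + 5)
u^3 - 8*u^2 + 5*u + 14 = (u - 7)*(u - 2)*(u + 1)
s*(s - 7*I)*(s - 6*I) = s^3 - 13*I*s^2 - 42*s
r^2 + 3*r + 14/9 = (r + 2/3)*(r + 7/3)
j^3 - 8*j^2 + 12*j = j*(j - 6)*(j - 2)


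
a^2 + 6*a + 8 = (a + 2)*(a + 4)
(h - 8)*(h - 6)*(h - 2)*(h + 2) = h^4 - 14*h^3 + 44*h^2 + 56*h - 192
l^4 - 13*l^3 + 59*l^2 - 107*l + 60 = (l - 5)*(l - 4)*(l - 3)*(l - 1)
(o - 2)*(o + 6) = o^2 + 4*o - 12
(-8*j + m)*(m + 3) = -8*j*m - 24*j + m^2 + 3*m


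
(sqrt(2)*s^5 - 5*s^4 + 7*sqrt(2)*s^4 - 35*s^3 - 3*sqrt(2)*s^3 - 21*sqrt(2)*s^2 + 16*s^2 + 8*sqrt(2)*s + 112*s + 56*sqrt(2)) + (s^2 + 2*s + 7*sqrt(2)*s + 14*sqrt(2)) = sqrt(2)*s^5 - 5*s^4 + 7*sqrt(2)*s^4 - 35*s^3 - 3*sqrt(2)*s^3 - 21*sqrt(2)*s^2 + 17*s^2 + 15*sqrt(2)*s + 114*s + 70*sqrt(2)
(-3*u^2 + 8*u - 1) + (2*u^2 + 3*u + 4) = -u^2 + 11*u + 3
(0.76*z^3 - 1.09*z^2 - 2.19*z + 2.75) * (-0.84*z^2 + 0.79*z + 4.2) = -0.6384*z^5 + 1.516*z^4 + 4.1705*z^3 - 8.6181*z^2 - 7.0255*z + 11.55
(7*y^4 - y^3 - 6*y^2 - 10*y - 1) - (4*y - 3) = 7*y^4 - y^3 - 6*y^2 - 14*y + 2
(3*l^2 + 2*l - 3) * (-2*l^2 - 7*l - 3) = -6*l^4 - 25*l^3 - 17*l^2 + 15*l + 9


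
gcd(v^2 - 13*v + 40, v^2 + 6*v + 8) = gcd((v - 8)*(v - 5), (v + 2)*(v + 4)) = 1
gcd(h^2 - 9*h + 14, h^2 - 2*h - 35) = h - 7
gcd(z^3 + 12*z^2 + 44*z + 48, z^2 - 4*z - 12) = z + 2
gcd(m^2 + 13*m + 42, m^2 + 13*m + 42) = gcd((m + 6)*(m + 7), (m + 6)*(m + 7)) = m^2 + 13*m + 42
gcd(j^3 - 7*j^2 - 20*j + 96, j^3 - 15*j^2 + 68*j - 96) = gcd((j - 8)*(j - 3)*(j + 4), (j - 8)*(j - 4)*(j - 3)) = j^2 - 11*j + 24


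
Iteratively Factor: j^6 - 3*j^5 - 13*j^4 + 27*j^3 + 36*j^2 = (j + 3)*(j^5 - 6*j^4 + 5*j^3 + 12*j^2) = (j - 3)*(j + 3)*(j^4 - 3*j^3 - 4*j^2) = (j - 3)*(j + 1)*(j + 3)*(j^3 - 4*j^2) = (j - 4)*(j - 3)*(j + 1)*(j + 3)*(j^2) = j*(j - 4)*(j - 3)*(j + 1)*(j + 3)*(j)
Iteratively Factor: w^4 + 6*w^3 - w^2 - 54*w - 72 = (w + 3)*(w^3 + 3*w^2 - 10*w - 24) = (w - 3)*(w + 3)*(w^2 + 6*w + 8) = (w - 3)*(w + 3)*(w + 4)*(w + 2)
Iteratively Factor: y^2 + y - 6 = (y - 2)*(y + 3)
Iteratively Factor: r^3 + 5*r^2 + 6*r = (r)*(r^2 + 5*r + 6) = r*(r + 2)*(r + 3)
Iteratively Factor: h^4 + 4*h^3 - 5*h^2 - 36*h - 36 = (h + 2)*(h^3 + 2*h^2 - 9*h - 18) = (h + 2)*(h + 3)*(h^2 - h - 6) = (h + 2)^2*(h + 3)*(h - 3)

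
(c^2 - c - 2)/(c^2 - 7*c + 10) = (c + 1)/(c - 5)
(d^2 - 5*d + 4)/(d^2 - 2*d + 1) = (d - 4)/(d - 1)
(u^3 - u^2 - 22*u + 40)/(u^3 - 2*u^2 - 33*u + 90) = (u^3 - u^2 - 22*u + 40)/(u^3 - 2*u^2 - 33*u + 90)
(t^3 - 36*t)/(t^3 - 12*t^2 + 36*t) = (t + 6)/(t - 6)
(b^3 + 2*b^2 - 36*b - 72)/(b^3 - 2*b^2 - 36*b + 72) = (b + 2)/(b - 2)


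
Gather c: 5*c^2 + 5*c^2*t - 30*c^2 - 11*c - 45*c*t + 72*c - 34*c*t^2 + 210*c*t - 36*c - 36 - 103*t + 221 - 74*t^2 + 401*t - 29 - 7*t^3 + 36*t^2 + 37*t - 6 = c^2*(5*t - 25) + c*(-34*t^2 + 165*t + 25) - 7*t^3 - 38*t^2 + 335*t + 150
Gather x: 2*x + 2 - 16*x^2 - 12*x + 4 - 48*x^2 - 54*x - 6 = -64*x^2 - 64*x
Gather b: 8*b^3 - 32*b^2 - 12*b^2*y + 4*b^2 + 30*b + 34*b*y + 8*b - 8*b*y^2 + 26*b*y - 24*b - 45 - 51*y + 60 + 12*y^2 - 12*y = 8*b^3 + b^2*(-12*y - 28) + b*(-8*y^2 + 60*y + 14) + 12*y^2 - 63*y + 15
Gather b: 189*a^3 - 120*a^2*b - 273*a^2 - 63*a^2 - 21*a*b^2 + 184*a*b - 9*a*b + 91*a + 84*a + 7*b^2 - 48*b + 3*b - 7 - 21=189*a^3 - 336*a^2 + 175*a + b^2*(7 - 21*a) + b*(-120*a^2 + 175*a - 45) - 28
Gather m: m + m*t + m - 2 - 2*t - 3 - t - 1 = m*(t + 2) - 3*t - 6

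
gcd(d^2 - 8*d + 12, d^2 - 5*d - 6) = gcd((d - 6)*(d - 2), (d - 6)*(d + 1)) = d - 6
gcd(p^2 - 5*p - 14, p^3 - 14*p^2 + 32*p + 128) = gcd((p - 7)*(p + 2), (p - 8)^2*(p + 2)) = p + 2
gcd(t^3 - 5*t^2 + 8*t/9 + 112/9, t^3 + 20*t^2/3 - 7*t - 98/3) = t - 7/3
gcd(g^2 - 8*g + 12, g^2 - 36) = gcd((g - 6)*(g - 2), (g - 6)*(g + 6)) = g - 6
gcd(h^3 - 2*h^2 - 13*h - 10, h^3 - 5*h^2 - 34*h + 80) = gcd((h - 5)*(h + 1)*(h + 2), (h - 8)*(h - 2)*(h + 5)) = 1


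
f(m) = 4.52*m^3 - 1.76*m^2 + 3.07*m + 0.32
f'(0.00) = 3.07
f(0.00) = 0.32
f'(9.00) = 1069.75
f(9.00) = 3180.47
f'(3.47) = 154.13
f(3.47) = 178.64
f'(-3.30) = 162.35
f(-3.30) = -191.41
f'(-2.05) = 67.27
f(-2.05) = -52.31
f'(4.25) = 233.04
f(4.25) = 328.56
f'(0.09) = 2.86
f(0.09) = 0.59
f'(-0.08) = 3.44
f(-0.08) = 0.06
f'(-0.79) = 14.31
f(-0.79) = -5.43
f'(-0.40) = 6.65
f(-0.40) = -1.48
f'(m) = 13.56*m^2 - 3.52*m + 3.07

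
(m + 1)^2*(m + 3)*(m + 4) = m^4 + 9*m^3 + 27*m^2 + 31*m + 12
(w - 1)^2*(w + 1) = w^3 - w^2 - w + 1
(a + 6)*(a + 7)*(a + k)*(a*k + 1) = a^4*k + a^3*k^2 + 13*a^3*k + a^3 + 13*a^2*k^2 + 43*a^2*k + 13*a^2 + 42*a*k^2 + 13*a*k + 42*a + 42*k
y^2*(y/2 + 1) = y^3/2 + y^2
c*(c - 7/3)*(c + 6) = c^3 + 11*c^2/3 - 14*c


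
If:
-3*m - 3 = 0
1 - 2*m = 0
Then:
No Solution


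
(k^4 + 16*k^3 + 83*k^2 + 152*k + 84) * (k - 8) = k^5 + 8*k^4 - 45*k^3 - 512*k^2 - 1132*k - 672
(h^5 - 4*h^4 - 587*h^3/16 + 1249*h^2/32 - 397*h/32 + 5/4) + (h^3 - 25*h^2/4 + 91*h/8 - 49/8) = h^5 - 4*h^4 - 571*h^3/16 + 1049*h^2/32 - 33*h/32 - 39/8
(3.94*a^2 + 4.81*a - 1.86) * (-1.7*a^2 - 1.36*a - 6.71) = -6.698*a^4 - 13.5354*a^3 - 29.817*a^2 - 29.7455*a + 12.4806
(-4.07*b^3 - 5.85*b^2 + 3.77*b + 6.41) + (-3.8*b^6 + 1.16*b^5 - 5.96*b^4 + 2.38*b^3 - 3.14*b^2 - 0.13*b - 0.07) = -3.8*b^6 + 1.16*b^5 - 5.96*b^4 - 1.69*b^3 - 8.99*b^2 + 3.64*b + 6.34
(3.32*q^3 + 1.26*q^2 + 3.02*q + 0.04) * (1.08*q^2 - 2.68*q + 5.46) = 3.5856*q^5 - 7.5368*q^4 + 18.012*q^3 - 1.1708*q^2 + 16.382*q + 0.2184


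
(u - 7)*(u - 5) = u^2 - 12*u + 35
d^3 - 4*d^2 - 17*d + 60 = (d - 5)*(d - 3)*(d + 4)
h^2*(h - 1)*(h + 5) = h^4 + 4*h^3 - 5*h^2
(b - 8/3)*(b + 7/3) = b^2 - b/3 - 56/9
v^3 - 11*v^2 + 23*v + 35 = (v - 7)*(v - 5)*(v + 1)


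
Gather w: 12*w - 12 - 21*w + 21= 9 - 9*w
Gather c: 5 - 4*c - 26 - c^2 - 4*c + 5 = -c^2 - 8*c - 16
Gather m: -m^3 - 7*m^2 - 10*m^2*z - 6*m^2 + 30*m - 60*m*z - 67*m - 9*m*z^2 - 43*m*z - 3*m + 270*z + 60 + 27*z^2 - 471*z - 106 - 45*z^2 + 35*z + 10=-m^3 + m^2*(-10*z - 13) + m*(-9*z^2 - 103*z - 40) - 18*z^2 - 166*z - 36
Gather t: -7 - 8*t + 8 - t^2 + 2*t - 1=-t^2 - 6*t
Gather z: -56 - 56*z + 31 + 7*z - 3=-49*z - 28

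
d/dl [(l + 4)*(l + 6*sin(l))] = l + (l + 4)*(6*cos(l) + 1) + 6*sin(l)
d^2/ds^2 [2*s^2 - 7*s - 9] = 4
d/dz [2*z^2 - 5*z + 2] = 4*z - 5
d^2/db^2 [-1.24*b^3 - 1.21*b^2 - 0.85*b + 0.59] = -7.44*b - 2.42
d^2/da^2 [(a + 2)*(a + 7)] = 2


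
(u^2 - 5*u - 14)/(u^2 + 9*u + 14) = (u - 7)/(u + 7)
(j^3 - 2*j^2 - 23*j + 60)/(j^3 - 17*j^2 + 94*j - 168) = (j^2 + 2*j - 15)/(j^2 - 13*j + 42)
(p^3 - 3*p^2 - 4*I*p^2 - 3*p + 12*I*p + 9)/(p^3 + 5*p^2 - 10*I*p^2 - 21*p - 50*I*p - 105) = (p^2 - p*(3 + I) + 3*I)/(p^2 + p*(5 - 7*I) - 35*I)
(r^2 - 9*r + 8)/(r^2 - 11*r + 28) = (r^2 - 9*r + 8)/(r^2 - 11*r + 28)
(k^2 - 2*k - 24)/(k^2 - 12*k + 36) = (k + 4)/(k - 6)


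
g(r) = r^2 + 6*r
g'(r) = 2*r + 6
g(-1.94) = -7.88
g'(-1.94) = 2.12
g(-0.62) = -3.34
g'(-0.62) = 4.76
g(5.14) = 57.26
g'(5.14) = 16.28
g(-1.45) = -6.60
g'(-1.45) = 3.10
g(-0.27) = -1.55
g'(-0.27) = 5.46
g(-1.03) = -5.12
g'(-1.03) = 3.94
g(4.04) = 40.56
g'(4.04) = 14.08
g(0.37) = 2.36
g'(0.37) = 6.74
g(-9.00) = 27.00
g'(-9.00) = -12.00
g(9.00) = 135.00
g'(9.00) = 24.00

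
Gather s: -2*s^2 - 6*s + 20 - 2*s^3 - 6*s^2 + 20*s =-2*s^3 - 8*s^2 + 14*s + 20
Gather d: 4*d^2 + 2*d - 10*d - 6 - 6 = 4*d^2 - 8*d - 12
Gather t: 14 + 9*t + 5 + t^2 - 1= t^2 + 9*t + 18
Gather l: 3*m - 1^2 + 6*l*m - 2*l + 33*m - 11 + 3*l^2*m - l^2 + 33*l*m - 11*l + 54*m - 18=l^2*(3*m - 1) + l*(39*m - 13) + 90*m - 30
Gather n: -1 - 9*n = -9*n - 1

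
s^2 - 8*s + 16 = (s - 4)^2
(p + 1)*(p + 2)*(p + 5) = p^3 + 8*p^2 + 17*p + 10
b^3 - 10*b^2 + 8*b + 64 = (b - 8)*(b - 4)*(b + 2)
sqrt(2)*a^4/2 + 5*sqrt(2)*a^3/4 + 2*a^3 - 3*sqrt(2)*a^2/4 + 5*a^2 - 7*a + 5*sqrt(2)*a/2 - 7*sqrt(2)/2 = (a - 1)*(a + 7/2)*(a + sqrt(2))*(sqrt(2)*a/2 + 1)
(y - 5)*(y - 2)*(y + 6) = y^3 - y^2 - 32*y + 60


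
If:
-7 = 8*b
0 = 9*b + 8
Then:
No Solution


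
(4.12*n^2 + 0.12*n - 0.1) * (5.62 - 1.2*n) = -4.944*n^3 + 23.0104*n^2 + 0.7944*n - 0.562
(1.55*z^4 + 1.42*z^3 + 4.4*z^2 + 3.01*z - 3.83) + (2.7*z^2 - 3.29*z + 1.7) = 1.55*z^4 + 1.42*z^3 + 7.1*z^2 - 0.28*z - 2.13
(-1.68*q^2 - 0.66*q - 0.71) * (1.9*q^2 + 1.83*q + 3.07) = -3.192*q^4 - 4.3284*q^3 - 7.7144*q^2 - 3.3255*q - 2.1797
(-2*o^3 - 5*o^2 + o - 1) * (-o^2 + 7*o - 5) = 2*o^5 - 9*o^4 - 26*o^3 + 33*o^2 - 12*o + 5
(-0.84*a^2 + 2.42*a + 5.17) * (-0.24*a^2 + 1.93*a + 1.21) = 0.2016*a^4 - 2.202*a^3 + 2.4134*a^2 + 12.9063*a + 6.2557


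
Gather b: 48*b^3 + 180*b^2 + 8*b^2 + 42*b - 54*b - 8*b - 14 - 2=48*b^3 + 188*b^2 - 20*b - 16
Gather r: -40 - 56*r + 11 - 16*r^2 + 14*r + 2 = -16*r^2 - 42*r - 27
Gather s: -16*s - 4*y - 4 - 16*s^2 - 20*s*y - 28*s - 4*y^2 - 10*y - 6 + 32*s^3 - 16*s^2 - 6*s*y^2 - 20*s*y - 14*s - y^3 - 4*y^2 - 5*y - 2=32*s^3 - 32*s^2 + s*(-6*y^2 - 40*y - 58) - y^3 - 8*y^2 - 19*y - 12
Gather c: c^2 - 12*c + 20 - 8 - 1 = c^2 - 12*c + 11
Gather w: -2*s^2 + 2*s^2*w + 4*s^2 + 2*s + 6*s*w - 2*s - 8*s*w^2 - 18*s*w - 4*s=2*s^2 - 8*s*w^2 - 4*s + w*(2*s^2 - 12*s)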